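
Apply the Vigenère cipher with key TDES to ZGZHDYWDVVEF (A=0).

Repeat the key across the message: TDESTDESTDES
Z(25)+T(19): 44≡18 → S
G(6)+D(3): 9 → J
Z(25)+E(4): 29≡3 → D
H(7)+S(18): 25 → Z
D(3)+T(19): 22 → W
Y(24)+D(3): 27≡1 → B
W(22)+E(4): 26≡0 → A
D(3)+S(18): 21 → V
V(21)+T(19): 40≡14 → O
V(21)+D(3): 24 → Y
E(4)+E(4): 8 → I
F(5)+S(18): 23 → X

SJDZWBAVOYIX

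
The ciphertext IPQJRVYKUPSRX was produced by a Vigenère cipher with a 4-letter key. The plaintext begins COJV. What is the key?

Subtract each crib letter from the matching ciphertext letter (mod 26):
I(8)−C(2)=6 → G
P(15)−O(14)=1 → B
Q(16)−J(9)=7 → H
J(9)−V(21)=-12≡14 → O

GBHO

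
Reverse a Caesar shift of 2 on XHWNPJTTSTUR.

VFULNHRRQRSP

X(23): 23−2=21 → V
H(7): 7−2=5 → F
W(22): 22−2=20 → U
N(13): 13−2=11 → L
P(15): 15−2=13 → N
J(9): 9−2=7 → H
T(19): 19−2=17 → R
T(19): 19−2=17 → R
S(18): 18−2=16 → Q
T(19): 19−2=17 → R
U(20): 20−2=18 → S
R(17): 17−2=15 → P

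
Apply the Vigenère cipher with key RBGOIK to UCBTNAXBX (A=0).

Repeat the key across the message: RBGOIKRBG
U(20)+R(17): 37≡11 → L
C(2)+B(1): 3 → D
B(1)+G(6): 7 → H
T(19)+O(14): 33≡7 → H
N(13)+I(8): 21 → V
A(0)+K(10): 10 → K
X(23)+R(17): 40≡14 → O
B(1)+B(1): 2 → C
X(23)+G(6): 29≡3 → D

LDHHVKOCD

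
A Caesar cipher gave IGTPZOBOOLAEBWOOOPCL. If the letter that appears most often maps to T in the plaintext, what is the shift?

The most frequent ciphertext letter is O (appears 6 times).
O is position 14; T is position 19.
Shift = -5≡21.

21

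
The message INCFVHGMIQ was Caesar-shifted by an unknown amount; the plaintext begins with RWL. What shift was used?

From the crib: I(8)−R(17)=-9≡17, so the shift is 17.

17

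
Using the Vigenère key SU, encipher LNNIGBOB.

Repeat the key across the message: SUSUSUSU
L(11)+S(18): 29≡3 → D
N(13)+U(20): 33≡7 → H
N(13)+S(18): 31≡5 → F
I(8)+U(20): 28≡2 → C
G(6)+S(18): 24 → Y
B(1)+U(20): 21 → V
O(14)+S(18): 32≡6 → G
B(1)+U(20): 21 → V

DHFCYVGV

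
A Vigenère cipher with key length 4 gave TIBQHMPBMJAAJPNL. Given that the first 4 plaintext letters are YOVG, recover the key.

VUGK

Subtract each crib letter from the matching ciphertext letter (mod 26):
T(19)−Y(24)=-5≡21 → V
I(8)−O(14)=-6≡20 → U
B(1)−V(21)=-20≡6 → G
Q(16)−G(6)=10 → K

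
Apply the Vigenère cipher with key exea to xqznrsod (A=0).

bndnvpsd

Repeat the key across the message: exeaexea
x(23)+e(4): 27≡1 → b
q(16)+x(23): 39≡13 → n
z(25)+e(4): 29≡3 → d
n(13)+a(0): 13 → n
r(17)+e(4): 21 → v
s(18)+x(23): 41≡15 → p
o(14)+e(4): 18 → s
d(3)+a(0): 3 → d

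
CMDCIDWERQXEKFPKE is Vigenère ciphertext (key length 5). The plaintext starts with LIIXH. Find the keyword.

REVFB

Subtract each crib letter from the matching ciphertext letter (mod 26):
C(2)−L(11)=-9≡17 → R
M(12)−I(8)=4 → E
D(3)−I(8)=-5≡21 → V
C(2)−X(23)=-21≡5 → F
I(8)−H(7)=1 → B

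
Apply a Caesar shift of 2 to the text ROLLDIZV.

TQNNFKBX

R(17): 17+2=19 → T
O(14): 14+2=16 → Q
L(11): 11+2=13 → N
L(11): 11+2=13 → N
D(3): 3+2=5 → F
I(8): 8+2=10 → K
Z(25): 25+2=27≡1 → B
V(21): 21+2=23 → X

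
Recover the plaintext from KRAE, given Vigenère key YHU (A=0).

Repeat the key across the ciphertext: YHUY
K(10)−Y(24): -14≡12 → M
R(17)−H(7): 10 → K
A(0)−U(20): -20≡6 → G
E(4)−Y(24): -20≡6 → G

MKGG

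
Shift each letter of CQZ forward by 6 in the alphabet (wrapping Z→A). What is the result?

IWF

C(2): 2+6=8 → I
Q(16): 16+6=22 → W
Z(25): 25+6=31≡5 → F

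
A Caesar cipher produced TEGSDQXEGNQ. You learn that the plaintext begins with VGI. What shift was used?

24

From the crib: T(19)−V(21)=-2≡24, so the shift is 24.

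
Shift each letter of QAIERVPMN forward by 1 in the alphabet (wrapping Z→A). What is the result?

RBJFSWQNO

Q(16): 16+1=17 → R
A(0): 0+1=1 → B
I(8): 8+1=9 → J
E(4): 4+1=5 → F
R(17): 17+1=18 → S
V(21): 21+1=22 → W
P(15): 15+1=16 → Q
M(12): 12+1=13 → N
N(13): 13+1=14 → O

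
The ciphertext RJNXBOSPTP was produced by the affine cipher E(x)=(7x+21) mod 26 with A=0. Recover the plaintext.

The inverse of 7 mod 26 is 15, since 7·15=105≡1. Apply D(y)=15·(y−21) mod 26:
R(17): 15·(17−21)=-60≡18 → S
J(9): 15·(9−21)=-180≡2 → C
N(13): 15·(13−21)=-120≡10 → K
X(23): 15·(23−21)=30≡4 → E
B(1): 15·(1−21)=-300≡12 → M
O(14): 15·(14−21)=-105≡25 → Z
S(18): 15·(18−21)=-45≡7 → H
P(15): 15·(15−21)=-90≡14 → O
T(19): 15·(19−21)=-30≡22 → W
P(15): 15·(15−21)=-90≡14 → O

SCKEMZHOWO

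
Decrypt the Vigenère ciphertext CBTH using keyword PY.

NDEJ

Repeat the key across the ciphertext: PYPY
C(2)−P(15): -13≡13 → N
B(1)−Y(24): -23≡3 → D
T(19)−P(15): 4 → E
H(7)−Y(24): -17≡9 → J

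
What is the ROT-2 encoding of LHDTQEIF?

NJFVSGKH

L(11): 11+2=13 → N
H(7): 7+2=9 → J
D(3): 3+2=5 → F
T(19): 19+2=21 → V
Q(16): 16+2=18 → S
E(4): 4+2=6 → G
I(8): 8+2=10 → K
F(5): 5+2=7 → H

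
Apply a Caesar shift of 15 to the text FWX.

F(5): 5+15=20 → U
W(22): 22+15=37≡11 → L
X(23): 23+15=38≡12 → M

ULM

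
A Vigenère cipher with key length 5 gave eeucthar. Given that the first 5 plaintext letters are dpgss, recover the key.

Subtract each crib letter from the matching ciphertext letter (mod 26):
e(4)−d(3)=1 → b
e(4)−p(15)=-11≡15 → p
u(20)−g(6)=14 → o
c(2)−s(18)=-16≡10 → k
t(19)−s(18)=1 → b

bpokb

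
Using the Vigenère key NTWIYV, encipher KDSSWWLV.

XWOAURYO

Repeat the key across the message: NTWIYVNT
K(10)+N(13): 23 → X
D(3)+T(19): 22 → W
S(18)+W(22): 40≡14 → O
S(18)+I(8): 26≡0 → A
W(22)+Y(24): 46≡20 → U
W(22)+V(21): 43≡17 → R
L(11)+N(13): 24 → Y
V(21)+T(19): 40≡14 → O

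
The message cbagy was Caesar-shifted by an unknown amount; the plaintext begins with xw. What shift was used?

5

From the crib: c(2)−x(23)=-21≡5, so the shift is 5.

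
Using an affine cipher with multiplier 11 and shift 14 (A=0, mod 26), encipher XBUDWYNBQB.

X(23): 11·23+14=267≡7 → H
B(1): 11·1+14=25 → Z
U(20): 11·20+14=234≡0 → A
D(3): 11·3+14=47≡21 → V
W(22): 11·22+14=256≡22 → W
Y(24): 11·24+14=278≡18 → S
N(13): 11·13+14=157≡1 → B
B(1): 11·1+14=25 → Z
Q(16): 11·16+14=190≡8 → I
B(1): 11·1+14=25 → Z

HZAVWSBZIZ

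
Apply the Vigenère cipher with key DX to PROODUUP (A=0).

SORLGRXM

Repeat the key across the message: DXDXDXDX
P(15)+D(3): 18 → S
R(17)+X(23): 40≡14 → O
O(14)+D(3): 17 → R
O(14)+X(23): 37≡11 → L
D(3)+D(3): 6 → G
U(20)+X(23): 43≡17 → R
U(20)+D(3): 23 → X
P(15)+X(23): 38≡12 → M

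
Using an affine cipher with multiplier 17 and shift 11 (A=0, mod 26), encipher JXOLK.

IMPQZ

J(9): 17·9+11=164≡8 → I
X(23): 17·23+11=402≡12 → M
O(14): 17·14+11=249≡15 → P
L(11): 17·11+11=198≡16 → Q
K(10): 17·10+11=181≡25 → Z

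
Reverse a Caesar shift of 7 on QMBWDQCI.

JFUPWJVB

Q(16): 16−7=9 → J
M(12): 12−7=5 → F
B(1): 1−7=-6≡20 → U
W(22): 22−7=15 → P
D(3): 3−7=-4≡22 → W
Q(16): 16−7=9 → J
C(2): 2−7=-5≡21 → V
I(8): 8−7=1 → B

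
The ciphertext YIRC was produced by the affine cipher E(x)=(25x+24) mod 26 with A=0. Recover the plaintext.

The inverse of 25 mod 26 is 25, since 25·25=625≡1. Apply D(y)=25·(y−24) mod 26:
Y(24): 25·(24−24)=0 → A
I(8): 25·(8−24)=-400≡16 → Q
R(17): 25·(17−24)=-175≡7 → H
C(2): 25·(2−24)=-550≡22 → W

AQHW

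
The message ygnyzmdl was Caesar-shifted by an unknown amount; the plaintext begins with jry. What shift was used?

From the crib: y(24)−j(9)=15, so the shift is 15.

15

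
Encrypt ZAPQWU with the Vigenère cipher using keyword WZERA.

Repeat the key across the message: WZERAW
Z(25)+W(22): 47≡21 → V
A(0)+Z(25): 25 → Z
P(15)+E(4): 19 → T
Q(16)+R(17): 33≡7 → H
W(22)+A(0): 22 → W
U(20)+W(22): 42≡16 → Q

VZTHWQ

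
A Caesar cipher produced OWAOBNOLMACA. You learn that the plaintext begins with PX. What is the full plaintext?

From the crib: O(14)−P(15)=-1≡25, so the shift is 25.
Subtract 25 from each ciphertext letter:
O(14): 14−25=-11≡15 → P
W(22): 22−25=-3≡23 → X
A(0): 0−25=-25≡1 → B
O(14): 14−25=-11≡15 → P
B(1): 1−25=-24≡2 → C
N(13): 13−25=-12≡14 → O
O(14): 14−25=-11≡15 → P
L(11): 11−25=-14≡12 → M
M(12): 12−25=-13≡13 → N
A(0): 0−25=-25≡1 → B
C(2): 2−25=-23≡3 → D
A(0): 0−25=-25≡1 → B

PXBPCOPMNBDB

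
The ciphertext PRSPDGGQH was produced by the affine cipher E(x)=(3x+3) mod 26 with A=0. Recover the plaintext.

The inverse of 3 mod 26 is 9, since 3·9=27≡1. Apply D(y)=9·(y−3) mod 26:
P(15): 9·(15−3)=108≡4 → E
R(17): 9·(17−3)=126≡22 → W
S(18): 9·(18−3)=135≡5 → F
P(15): 9·(15−3)=108≡4 → E
D(3): 9·(3−3)=0 → A
G(6): 9·(6−3)=27≡1 → B
G(6): 9·(6−3)=27≡1 → B
Q(16): 9·(16−3)=117≡13 → N
H(7): 9·(7−3)=36≡10 → K

EWFEABBNK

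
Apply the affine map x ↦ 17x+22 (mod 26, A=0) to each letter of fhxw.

f(5): 17·5+22=107≡3 → d
h(7): 17·7+22=141≡11 → l
x(23): 17·23+22=413≡23 → x
w(22): 17·22+22=396≡6 → g

dlxg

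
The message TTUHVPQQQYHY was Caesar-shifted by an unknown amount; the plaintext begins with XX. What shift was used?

From the crib: T(19)−X(23)=-4≡22, so the shift is 22.

22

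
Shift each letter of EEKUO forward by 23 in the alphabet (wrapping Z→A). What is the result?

BBHRL

E(4): 4+23=27≡1 → B
E(4): 4+23=27≡1 → B
K(10): 10+23=33≡7 → H
U(20): 20+23=43≡17 → R
O(14): 14+23=37≡11 → L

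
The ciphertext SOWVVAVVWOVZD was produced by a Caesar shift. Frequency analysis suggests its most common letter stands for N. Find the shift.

8

The most frequent ciphertext letter is V (appears 5 times).
V is position 21; N is position 13.
Shift = 8.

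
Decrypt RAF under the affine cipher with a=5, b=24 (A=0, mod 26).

JQR

The inverse of 5 mod 26 is 21, since 5·21=105≡1. Apply D(y)=21·(y−24) mod 26:
R(17): 21·(17−24)=-147≡9 → J
A(0): 21·(0−24)=-504≡16 → Q
F(5): 21·(5−24)=-399≡17 → R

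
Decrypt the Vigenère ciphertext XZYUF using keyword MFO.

Repeat the key across the ciphertext: MFOMF
X(23)−M(12): 11 → L
Z(25)−F(5): 20 → U
Y(24)−O(14): 10 → K
U(20)−M(12): 8 → I
F(5)−F(5): 0 → A

LUKIA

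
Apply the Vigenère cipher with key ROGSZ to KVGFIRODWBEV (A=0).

BJMXHICJOAVJ

Repeat the key across the message: ROGSZROGSZRO
K(10)+R(17): 27≡1 → B
V(21)+O(14): 35≡9 → J
G(6)+G(6): 12 → M
F(5)+S(18): 23 → X
I(8)+Z(25): 33≡7 → H
R(17)+R(17): 34≡8 → I
O(14)+O(14): 28≡2 → C
D(3)+G(6): 9 → J
W(22)+S(18): 40≡14 → O
B(1)+Z(25): 26≡0 → A
E(4)+R(17): 21 → V
V(21)+O(14): 35≡9 → J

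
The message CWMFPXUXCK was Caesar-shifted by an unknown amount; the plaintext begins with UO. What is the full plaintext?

UOEXHPMPUC

From the crib: C(2)−U(20)=-18≡8, so the shift is 8.
Subtract 8 from each ciphertext letter:
C(2): 2−8=-6≡20 → U
W(22): 22−8=14 → O
M(12): 12−8=4 → E
F(5): 5−8=-3≡23 → X
P(15): 15−8=7 → H
X(23): 23−8=15 → P
U(20): 20−8=12 → M
X(23): 23−8=15 → P
C(2): 2−8=-6≡20 → U
K(10): 10−8=2 → C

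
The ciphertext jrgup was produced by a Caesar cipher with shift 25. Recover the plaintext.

kshvq

j(9): 9−25=-16≡10 → k
r(17): 17−25=-8≡18 → s
g(6): 6−25=-19≡7 → h
u(20): 20−25=-5≡21 → v
p(15): 15−25=-10≡16 → q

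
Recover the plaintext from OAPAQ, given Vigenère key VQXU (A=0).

TKSGV

Repeat the key across the ciphertext: VQXUV
O(14)−V(21): -7≡19 → T
A(0)−Q(16): -16≡10 → K
P(15)−X(23): -8≡18 → S
A(0)−U(20): -20≡6 → G
Q(16)−V(21): -5≡21 → V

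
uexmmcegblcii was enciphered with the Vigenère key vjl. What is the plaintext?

Repeat the key across the ciphertext: vjlvjlvjlvjlv
u(20)−v(21): -1≡25 → z
e(4)−j(9): -5≡21 → v
x(23)−l(11): 12 → m
m(12)−v(21): -9≡17 → r
m(12)−j(9): 3 → d
c(2)−l(11): -9≡17 → r
e(4)−v(21): -17≡9 → j
g(6)−j(9): -3≡23 → x
b(1)−l(11): -10≡16 → q
l(11)−v(21): -10≡16 → q
c(2)−j(9): -7≡19 → t
i(8)−l(11): -3≡23 → x
i(8)−v(21): -13≡13 → n

zvmrdrjxqqtxn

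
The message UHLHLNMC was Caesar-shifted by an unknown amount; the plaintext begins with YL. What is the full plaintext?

From the crib: U(20)−Y(24)=-4≡22, so the shift is 22.
Subtract 22 from each ciphertext letter:
U(20): 20−22=-2≡24 → Y
H(7): 7−22=-15≡11 → L
L(11): 11−22=-11≡15 → P
H(7): 7−22=-15≡11 → L
L(11): 11−22=-11≡15 → P
N(13): 13−22=-9≡17 → R
M(12): 12−22=-10≡16 → Q
C(2): 2−22=-20≡6 → G

YLPLPRQG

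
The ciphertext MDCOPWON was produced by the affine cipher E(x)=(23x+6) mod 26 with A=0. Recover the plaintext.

The inverse of 23 mod 26 is 17, since 23·17=391≡1. Apply D(y)=17·(y−6) mod 26:
M(12): 17·(12−6)=102≡24 → Y
D(3): 17·(3−6)=-51≡1 → B
C(2): 17·(2−6)=-68≡10 → K
O(14): 17·(14−6)=136≡6 → G
P(15): 17·(15−6)=153≡23 → X
W(22): 17·(22−6)=272≡12 → M
O(14): 17·(14−6)=136≡6 → G
N(13): 17·(13−6)=119≡15 → P

YBKGXMGP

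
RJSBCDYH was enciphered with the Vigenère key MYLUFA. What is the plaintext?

Repeat the key across the ciphertext: MYLUFAMY
R(17)−M(12): 5 → F
J(9)−Y(24): -15≡11 → L
S(18)−L(11): 7 → H
B(1)−U(20): -19≡7 → H
C(2)−F(5): -3≡23 → X
D(3)−A(0): 3 → D
Y(24)−M(12): 12 → M
H(7)−Y(24): -17≡9 → J

FLHHXDMJ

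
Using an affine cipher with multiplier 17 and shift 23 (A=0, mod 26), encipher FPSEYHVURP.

ESRNPMQZAS

F(5): 17·5+23=108≡4 → E
P(15): 17·15+23=278≡18 → S
S(18): 17·18+23=329≡17 → R
E(4): 17·4+23=91≡13 → N
Y(24): 17·24+23=431≡15 → P
H(7): 17·7+23=142≡12 → M
V(21): 17·21+23=380≡16 → Q
U(20): 17·20+23=363≡25 → Z
R(17): 17·17+23=312≡0 → A
P(15): 17·15+23=278≡18 → S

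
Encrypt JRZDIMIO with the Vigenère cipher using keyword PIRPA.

YZQSIBQF

Repeat the key across the message: PIRPAPIR
J(9)+P(15): 24 → Y
R(17)+I(8): 25 → Z
Z(25)+R(17): 42≡16 → Q
D(3)+P(15): 18 → S
I(8)+A(0): 8 → I
M(12)+P(15): 27≡1 → B
I(8)+I(8): 16 → Q
O(14)+R(17): 31≡5 → F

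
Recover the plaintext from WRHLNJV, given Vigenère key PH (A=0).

HKSEYCG

Repeat the key across the ciphertext: PHPHPHP
W(22)−P(15): 7 → H
R(17)−H(7): 10 → K
H(7)−P(15): -8≡18 → S
L(11)−H(7): 4 → E
N(13)−P(15): -2≡24 → Y
J(9)−H(7): 2 → C
V(21)−P(15): 6 → G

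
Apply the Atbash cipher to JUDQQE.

QFWJJV

J(9) → Q(16)
U(20) → F(5)
D(3) → W(22)
Q(16) → J(9)
Q(16) → J(9)
E(4) → V(21)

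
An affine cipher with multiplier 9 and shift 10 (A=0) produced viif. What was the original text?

huul

The inverse of 9 mod 26 is 3, since 9·3=27≡1. Apply D(y)=3·(y−10) mod 26:
v(21): 3·(21−10)=33≡7 → h
i(8): 3·(8−10)=-6≡20 → u
i(8): 3·(8−10)=-6≡20 → u
f(5): 3·(5−10)=-15≡11 → l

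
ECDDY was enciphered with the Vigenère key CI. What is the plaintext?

CUBVW

Repeat the key across the ciphertext: CICIC
E(4)−C(2): 2 → C
C(2)−I(8): -6≡20 → U
D(3)−C(2): 1 → B
D(3)−I(8): -5≡21 → V
Y(24)−C(2): 22 → W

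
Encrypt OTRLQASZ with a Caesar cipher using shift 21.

O(14): 14+21=35≡9 → J
T(19): 19+21=40≡14 → O
R(17): 17+21=38≡12 → M
L(11): 11+21=32≡6 → G
Q(16): 16+21=37≡11 → L
A(0): 0+21=21 → V
S(18): 18+21=39≡13 → N
Z(25): 25+21=46≡20 → U

JOMGLVNU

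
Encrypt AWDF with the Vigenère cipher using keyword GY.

Repeat the key across the message: GYGY
A(0)+G(6): 6 → G
W(22)+Y(24): 46≡20 → U
D(3)+G(6): 9 → J
F(5)+Y(24): 29≡3 → D

GUJD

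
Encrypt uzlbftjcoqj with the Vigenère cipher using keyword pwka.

Repeat the key across the message: pwkapwkapwk
u(20)+p(15): 35≡9 → j
z(25)+w(22): 47≡21 → v
l(11)+k(10): 21 → v
b(1)+a(0): 1 → b
f(5)+p(15): 20 → u
t(19)+w(22): 41≡15 → p
j(9)+k(10): 19 → t
c(2)+a(0): 2 → c
o(14)+p(15): 29≡3 → d
q(16)+w(22): 38≡12 → m
j(9)+k(10): 19 → t

jvvbuptcdmt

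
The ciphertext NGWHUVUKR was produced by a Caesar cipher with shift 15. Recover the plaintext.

YRHSFGFVC

N(13): 13−15=-2≡24 → Y
G(6): 6−15=-9≡17 → R
W(22): 22−15=7 → H
H(7): 7−15=-8≡18 → S
U(20): 20−15=5 → F
V(21): 21−15=6 → G
U(20): 20−15=5 → F
K(10): 10−15=-5≡21 → V
R(17): 17−15=2 → C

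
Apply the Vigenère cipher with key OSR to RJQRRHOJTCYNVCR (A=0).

FBHFJYCBKQQEJUI

Repeat the key across the message: OSROSROSROSROSR
R(17)+O(14): 31≡5 → F
J(9)+S(18): 27≡1 → B
Q(16)+R(17): 33≡7 → H
R(17)+O(14): 31≡5 → F
R(17)+S(18): 35≡9 → J
H(7)+R(17): 24 → Y
O(14)+O(14): 28≡2 → C
J(9)+S(18): 27≡1 → B
T(19)+R(17): 36≡10 → K
C(2)+O(14): 16 → Q
Y(24)+S(18): 42≡16 → Q
N(13)+R(17): 30≡4 → E
V(21)+O(14): 35≡9 → J
C(2)+S(18): 20 → U
R(17)+R(17): 34≡8 → I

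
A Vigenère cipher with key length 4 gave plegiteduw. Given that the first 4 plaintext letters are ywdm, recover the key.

rpbu

Subtract each crib letter from the matching ciphertext letter (mod 26):
p(15)−y(24)=-9≡17 → r
l(11)−w(22)=-11≡15 → p
e(4)−d(3)=1 → b
g(6)−m(12)=-6≡20 → u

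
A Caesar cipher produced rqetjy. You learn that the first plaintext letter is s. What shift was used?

From the crib: r(17)−s(18)=-1≡25, so the shift is 25.

25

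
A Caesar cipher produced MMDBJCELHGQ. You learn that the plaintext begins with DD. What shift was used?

From the crib: M(12)−D(3)=9, so the shift is 9.

9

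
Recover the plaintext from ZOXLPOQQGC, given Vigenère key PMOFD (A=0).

Repeat the key across the ciphertext: PMOFDPMOFD
Z(25)−P(15): 10 → K
O(14)−M(12): 2 → C
X(23)−O(14): 9 → J
L(11)−F(5): 6 → G
P(15)−D(3): 12 → M
O(14)−P(15): -1≡25 → Z
Q(16)−M(12): 4 → E
Q(16)−O(14): 2 → C
G(6)−F(5): 1 → B
C(2)−D(3): -1≡25 → Z

KCJGMZECBZ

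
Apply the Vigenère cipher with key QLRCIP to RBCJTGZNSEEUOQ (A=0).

Repeat the key across the message: QLRCIPQLRCIPQL
R(17)+Q(16): 33≡7 → H
B(1)+L(11): 12 → M
C(2)+R(17): 19 → T
J(9)+C(2): 11 → L
T(19)+I(8): 27≡1 → B
G(6)+P(15): 21 → V
Z(25)+Q(16): 41≡15 → P
N(13)+L(11): 24 → Y
S(18)+R(17): 35≡9 → J
E(4)+C(2): 6 → G
E(4)+I(8): 12 → M
U(20)+P(15): 35≡9 → J
O(14)+Q(16): 30≡4 → E
Q(16)+L(11): 27≡1 → B

HMTLBVPYJGMJEB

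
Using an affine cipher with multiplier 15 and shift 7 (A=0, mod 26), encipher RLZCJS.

CQSLMR

R(17): 15·17+7=262≡2 → C
L(11): 15·11+7=172≡16 → Q
Z(25): 15·25+7=382≡18 → S
C(2): 15·2+7=37≡11 → L
J(9): 15·9+7=142≡12 → M
S(18): 15·18+7=277≡17 → R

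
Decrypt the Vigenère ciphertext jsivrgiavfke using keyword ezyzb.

Repeat the key across the ciphertext: ezyzbezyzbez
j(9)−e(4): 5 → f
s(18)−z(25): -7≡19 → t
i(8)−y(24): -16≡10 → k
v(21)−z(25): -4≡22 → w
r(17)−b(1): 16 → q
g(6)−e(4): 2 → c
i(8)−z(25): -17≡9 → j
a(0)−y(24): -24≡2 → c
v(21)−z(25): -4≡22 → w
f(5)−b(1): 4 → e
k(10)−e(4): 6 → g
e(4)−z(25): -21≡5 → f

ftkwqcjcwegf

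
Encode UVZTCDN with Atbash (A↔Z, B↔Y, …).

U(20) → F(5)
V(21) → E(4)
Z(25) → A(0)
T(19) → G(6)
C(2) → X(23)
D(3) → W(22)
N(13) → M(12)

FEAGXWM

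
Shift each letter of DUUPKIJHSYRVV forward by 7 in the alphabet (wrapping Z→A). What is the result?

D(3): 3+7=10 → K
U(20): 20+7=27≡1 → B
U(20): 20+7=27≡1 → B
P(15): 15+7=22 → W
K(10): 10+7=17 → R
I(8): 8+7=15 → P
J(9): 9+7=16 → Q
H(7): 7+7=14 → O
S(18): 18+7=25 → Z
Y(24): 24+7=31≡5 → F
R(17): 17+7=24 → Y
V(21): 21+7=28≡2 → C
V(21): 21+7=28≡2 → C

KBBWRPQOZFYCC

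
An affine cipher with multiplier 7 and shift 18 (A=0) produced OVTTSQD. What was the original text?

STPPAWJ

The inverse of 7 mod 26 is 15, since 7·15=105≡1. Apply D(y)=15·(y−18) mod 26:
O(14): 15·(14−18)=-60≡18 → S
V(21): 15·(21−18)=45≡19 → T
T(19): 15·(19−18)=15 → P
T(19): 15·(19−18)=15 → P
S(18): 15·(18−18)=0 → A
Q(16): 15·(16−18)=-30≡22 → W
D(3): 15·(3−18)=-225≡9 → J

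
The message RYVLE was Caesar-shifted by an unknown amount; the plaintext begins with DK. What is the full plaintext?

DKHXQ

From the crib: R(17)−D(3)=14, so the shift is 14.
Subtract 14 from each ciphertext letter:
R(17): 17−14=3 → D
Y(24): 24−14=10 → K
V(21): 21−14=7 → H
L(11): 11−14=-3≡23 → X
E(4): 4−14=-10≡16 → Q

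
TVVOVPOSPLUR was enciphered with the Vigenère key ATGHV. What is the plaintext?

Repeat the key across the ciphertext: ATGHVATGHVAT
T(19)−A(0): 19 → T
V(21)−T(19): 2 → C
V(21)−G(6): 15 → P
O(14)−H(7): 7 → H
V(21)−V(21): 0 → A
P(15)−A(0): 15 → P
O(14)−T(19): -5≡21 → V
S(18)−G(6): 12 → M
P(15)−H(7): 8 → I
L(11)−V(21): -10≡16 → Q
U(20)−A(0): 20 → U
R(17)−T(19): -2≡24 → Y

TCPHAPVMIQUY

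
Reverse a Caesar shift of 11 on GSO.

VHD

G(6): 6−11=-5≡21 → V
S(18): 18−11=7 → H
O(14): 14−11=3 → D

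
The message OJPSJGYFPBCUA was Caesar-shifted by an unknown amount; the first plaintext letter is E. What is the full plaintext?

EZFIZWOVFRSKQ

From the crib: O(14)−E(4)=10, so the shift is 10.
Subtract 10 from each ciphertext letter:
O(14): 14−10=4 → E
J(9): 9−10=-1≡25 → Z
P(15): 15−10=5 → F
S(18): 18−10=8 → I
J(9): 9−10=-1≡25 → Z
G(6): 6−10=-4≡22 → W
Y(24): 24−10=14 → O
F(5): 5−10=-5≡21 → V
P(15): 15−10=5 → F
B(1): 1−10=-9≡17 → R
C(2): 2−10=-8≡18 → S
U(20): 20−10=10 → K
A(0): 0−10=-10≡16 → Q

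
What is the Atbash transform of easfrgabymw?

vzhuitzybnd

e(4) → v(21)
a(0) → z(25)
s(18) → h(7)
f(5) → u(20)
r(17) → i(8)
g(6) → t(19)
a(0) → z(25)
b(1) → y(24)
y(24) → b(1)
m(12) → n(13)
w(22) → d(3)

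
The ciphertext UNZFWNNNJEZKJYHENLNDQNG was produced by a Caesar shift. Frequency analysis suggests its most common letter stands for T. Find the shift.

The most frequent ciphertext letter is N (appears 7 times).
N is position 13; T is position 19.
Shift = -6≡20.

20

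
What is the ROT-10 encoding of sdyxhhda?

cnihrrnk

s(18): 18+10=28≡2 → c
d(3): 3+10=13 → n
y(24): 24+10=34≡8 → i
x(23): 23+10=33≡7 → h
h(7): 7+10=17 → r
h(7): 7+10=17 → r
d(3): 3+10=13 → n
a(0): 0+10=10 → k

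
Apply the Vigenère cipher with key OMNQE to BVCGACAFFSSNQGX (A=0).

Repeat the key across the message: OMNQEOMNQEOMNQE
B(1)+O(14): 15 → P
V(21)+M(12): 33≡7 → H
C(2)+N(13): 15 → P
G(6)+Q(16): 22 → W
A(0)+E(4): 4 → E
C(2)+O(14): 16 → Q
A(0)+M(12): 12 → M
F(5)+N(13): 18 → S
F(5)+Q(16): 21 → V
S(18)+E(4): 22 → W
S(18)+O(14): 32≡6 → G
N(13)+M(12): 25 → Z
Q(16)+N(13): 29≡3 → D
G(6)+Q(16): 22 → W
X(23)+E(4): 27≡1 → B

PHPWEQMSVWGZDWB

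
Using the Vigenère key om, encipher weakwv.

kqowkh

Repeat the key across the message: omomom
w(22)+o(14): 36≡10 → k
e(4)+m(12): 16 → q
a(0)+o(14): 14 → o
k(10)+m(12): 22 → w
w(22)+o(14): 36≡10 → k
v(21)+m(12): 33≡7 → h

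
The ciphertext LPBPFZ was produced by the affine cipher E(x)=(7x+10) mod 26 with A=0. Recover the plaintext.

The inverse of 7 mod 26 is 15, since 7·15=105≡1. Apply D(y)=15·(y−10) mod 26:
L(11): 15·(11−10)=15 → P
P(15): 15·(15−10)=75≡23 → X
B(1): 15·(1−10)=-135≡21 → V
P(15): 15·(15−10)=75≡23 → X
F(5): 15·(5−10)=-75≡3 → D
Z(25): 15·(25−10)=225≡17 → R

PXVXDR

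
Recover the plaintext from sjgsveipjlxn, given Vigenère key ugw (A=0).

Repeat the key across the ciphertext: ugwugwugwugw
s(18)−u(20): -2≡24 → y
j(9)−g(6): 3 → d
g(6)−w(22): -16≡10 → k
s(18)−u(20): -2≡24 → y
v(21)−g(6): 15 → p
e(4)−w(22): -18≡8 → i
i(8)−u(20): -12≡14 → o
p(15)−g(6): 9 → j
j(9)−w(22): -13≡13 → n
l(11)−u(20): -9≡17 → r
x(23)−g(6): 17 → r
n(13)−w(22): -9≡17 → r

ydkypiojnrrr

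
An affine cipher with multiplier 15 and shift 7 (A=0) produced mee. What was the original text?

jff

The inverse of 15 mod 26 is 7, since 15·7=105≡1. Apply D(y)=7·(y−7) mod 26:
m(12): 7·(12−7)=35≡9 → j
e(4): 7·(4−7)=-21≡5 → f
e(4): 7·(4−7)=-21≡5 → f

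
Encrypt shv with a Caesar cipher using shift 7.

zoc

s(18): 18+7=25 → z
h(7): 7+7=14 → o
v(21): 21+7=28≡2 → c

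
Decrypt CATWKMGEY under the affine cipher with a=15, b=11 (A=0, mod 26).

PBEZTHRDN

The inverse of 15 mod 26 is 7, since 15·7=105≡1. Apply D(y)=7·(y−11) mod 26:
C(2): 7·(2−11)=-63≡15 → P
A(0): 7·(0−11)=-77≡1 → B
T(19): 7·(19−11)=56≡4 → E
W(22): 7·(22−11)=77≡25 → Z
K(10): 7·(10−11)=-7≡19 → T
M(12): 7·(12−11)=7 → H
G(6): 7·(6−11)=-35≡17 → R
E(4): 7·(4−11)=-49≡3 → D
Y(24): 7·(24−11)=91≡13 → N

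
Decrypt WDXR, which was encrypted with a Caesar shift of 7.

W(22): 22−7=15 → P
D(3): 3−7=-4≡22 → W
X(23): 23−7=16 → Q
R(17): 17−7=10 → K

PWQK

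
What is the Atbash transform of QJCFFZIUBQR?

JQXUUARFYJI

Q(16) → J(9)
J(9) → Q(16)
C(2) → X(23)
F(5) → U(20)
F(5) → U(20)
Z(25) → A(0)
I(8) → R(17)
U(20) → F(5)
B(1) → Y(24)
Q(16) → J(9)
R(17) → I(8)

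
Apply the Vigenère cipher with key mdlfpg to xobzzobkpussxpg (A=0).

jrmeounnazhyjsr

Repeat the key across the message: mdlfpgmdlfpgmdl
x(23)+m(12): 35≡9 → j
o(14)+d(3): 17 → r
b(1)+l(11): 12 → m
z(25)+f(5): 30≡4 → e
z(25)+p(15): 40≡14 → o
o(14)+g(6): 20 → u
b(1)+m(12): 13 → n
k(10)+d(3): 13 → n
p(15)+l(11): 26≡0 → a
u(20)+f(5): 25 → z
s(18)+p(15): 33≡7 → h
s(18)+g(6): 24 → y
x(23)+m(12): 35≡9 → j
p(15)+d(3): 18 → s
g(6)+l(11): 17 → r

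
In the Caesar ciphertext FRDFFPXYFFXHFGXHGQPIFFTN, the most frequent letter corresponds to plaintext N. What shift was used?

The most frequent ciphertext letter is F (appears 8 times).
F is position 5; N is position 13.
Shift = -8≡18.

18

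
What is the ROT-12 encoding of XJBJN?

JVNVZ

X(23): 23+12=35≡9 → J
J(9): 9+12=21 → V
B(1): 1+12=13 → N
J(9): 9+12=21 → V
N(13): 13+12=25 → Z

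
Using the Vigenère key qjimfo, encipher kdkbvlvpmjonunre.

Repeat the key across the message: qjimfoqjimfoqjim
k(10)+q(16): 26≡0 → a
d(3)+j(9): 12 → m
k(10)+i(8): 18 → s
b(1)+m(12): 13 → n
v(21)+f(5): 26≡0 → a
l(11)+o(14): 25 → z
v(21)+q(16): 37≡11 → l
p(15)+j(9): 24 → y
m(12)+i(8): 20 → u
j(9)+m(12): 21 → v
o(14)+f(5): 19 → t
n(13)+o(14): 27≡1 → b
u(20)+q(16): 36≡10 → k
n(13)+j(9): 22 → w
r(17)+i(8): 25 → z
e(4)+m(12): 16 → q

amsnazlyuvtbkwzq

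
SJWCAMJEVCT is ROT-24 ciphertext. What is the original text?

S(18): 18−24=-6≡20 → U
J(9): 9−24=-15≡11 → L
W(22): 22−24=-2≡24 → Y
C(2): 2−24=-22≡4 → E
A(0): 0−24=-24≡2 → C
M(12): 12−24=-12≡14 → O
J(9): 9−24=-15≡11 → L
E(4): 4−24=-20≡6 → G
V(21): 21−24=-3≡23 → X
C(2): 2−24=-22≡4 → E
T(19): 19−24=-5≡21 → V

ULYECOLGXEV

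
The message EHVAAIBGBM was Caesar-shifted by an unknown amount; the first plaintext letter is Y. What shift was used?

6

From the crib: E(4)−Y(24)=-20≡6, so the shift is 6.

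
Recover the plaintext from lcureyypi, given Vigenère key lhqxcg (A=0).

Repeat the key across the ciphertext: lhqxcglhq
l(11)−l(11): 0 → a
c(2)−h(7): -5≡21 → v
u(20)−q(16): 4 → e
r(17)−x(23): -6≡20 → u
e(4)−c(2): 2 → c
y(24)−g(6): 18 → s
y(24)−l(11): 13 → n
p(15)−h(7): 8 → i
i(8)−q(16): -8≡18 → s

aveucsnis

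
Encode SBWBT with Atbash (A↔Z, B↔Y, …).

HYDYG

S(18) → H(7)
B(1) → Y(24)
W(22) → D(3)
B(1) → Y(24)
T(19) → G(6)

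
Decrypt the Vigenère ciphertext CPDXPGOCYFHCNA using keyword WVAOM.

Repeat the key across the ciphertext: WVAOMWVAOMWVAO
C(2)−W(22): -20≡6 → G
P(15)−V(21): -6≡20 → U
D(3)−A(0): 3 → D
X(23)−O(14): 9 → J
P(15)−M(12): 3 → D
G(6)−W(22): -16≡10 → K
O(14)−V(21): -7≡19 → T
C(2)−A(0): 2 → C
Y(24)−O(14): 10 → K
F(5)−M(12): -7≡19 → T
H(7)−W(22): -15≡11 → L
C(2)−V(21): -19≡7 → H
N(13)−A(0): 13 → N
A(0)−O(14): -14≡12 → M

GUDJDKTCKTLHNM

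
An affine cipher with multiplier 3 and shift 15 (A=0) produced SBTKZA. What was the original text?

BEKHMV

The inverse of 3 mod 26 is 9, since 3·9=27≡1. Apply D(y)=9·(y−15) mod 26:
S(18): 9·(18−15)=27≡1 → B
B(1): 9·(1−15)=-126≡4 → E
T(19): 9·(19−15)=36≡10 → K
K(10): 9·(10−15)=-45≡7 → H
Z(25): 9·(25−15)=90≡12 → M
A(0): 9·(0−15)=-135≡21 → V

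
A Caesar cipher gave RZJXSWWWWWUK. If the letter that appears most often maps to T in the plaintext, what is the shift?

The most frequent ciphertext letter is W (appears 5 times).
W is position 22; T is position 19.
Shift = 3.

3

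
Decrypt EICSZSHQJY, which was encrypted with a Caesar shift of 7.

XBVLSLAJCR

E(4): 4−7=-3≡23 → X
I(8): 8−7=1 → B
C(2): 2−7=-5≡21 → V
S(18): 18−7=11 → L
Z(25): 25−7=18 → S
S(18): 18−7=11 → L
H(7): 7−7=0 → A
Q(16): 16−7=9 → J
J(9): 9−7=2 → C
Y(24): 24−7=17 → R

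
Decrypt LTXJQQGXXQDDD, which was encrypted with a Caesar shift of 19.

SAEQXXNEEXKKK

L(11): 11−19=-8≡18 → S
T(19): 19−19=0 → A
X(23): 23−19=4 → E
J(9): 9−19=-10≡16 → Q
Q(16): 16−19=-3≡23 → X
Q(16): 16−19=-3≡23 → X
G(6): 6−19=-13≡13 → N
X(23): 23−19=4 → E
X(23): 23−19=4 → E
Q(16): 16−19=-3≡23 → X
D(3): 3−19=-16≡10 → K
D(3): 3−19=-16≡10 → K
D(3): 3−19=-16≡10 → K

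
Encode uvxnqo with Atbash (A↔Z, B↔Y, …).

fecmjl

u(20) → f(5)
v(21) → e(4)
x(23) → c(2)
n(13) → m(12)
q(16) → j(9)
o(14) → l(11)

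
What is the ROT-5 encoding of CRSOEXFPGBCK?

HWXTJCKULGHP

C(2): 2+5=7 → H
R(17): 17+5=22 → W
S(18): 18+5=23 → X
O(14): 14+5=19 → T
E(4): 4+5=9 → J
X(23): 23+5=28≡2 → C
F(5): 5+5=10 → K
P(15): 15+5=20 → U
G(6): 6+5=11 → L
B(1): 1+5=6 → G
C(2): 2+5=7 → H
K(10): 10+5=15 → P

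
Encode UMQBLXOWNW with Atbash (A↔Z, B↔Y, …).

U(20) → F(5)
M(12) → N(13)
Q(16) → J(9)
B(1) → Y(24)
L(11) → O(14)
X(23) → C(2)
O(14) → L(11)
W(22) → D(3)
N(13) → M(12)
W(22) → D(3)

FNJYOCLDMD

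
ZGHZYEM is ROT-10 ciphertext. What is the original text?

PWXPOUC

Z(25): 25−10=15 → P
G(6): 6−10=-4≡22 → W
H(7): 7−10=-3≡23 → X
Z(25): 25−10=15 → P
Y(24): 24−10=14 → O
E(4): 4−10=-6≡20 → U
M(12): 12−10=2 → C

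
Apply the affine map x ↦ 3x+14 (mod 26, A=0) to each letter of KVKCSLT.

K(10): 3·10+14=44≡18 → S
V(21): 3·21+14=77≡25 → Z
K(10): 3·10+14=44≡18 → S
C(2): 3·2+14=20 → U
S(18): 3·18+14=68≡16 → Q
L(11): 3·11+14=47≡21 → V
T(19): 3·19+14=71≡19 → T

SZSUQVT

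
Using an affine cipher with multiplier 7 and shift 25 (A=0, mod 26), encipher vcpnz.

qnams

v(21): 7·21+25=172≡16 → q
c(2): 7·2+25=39≡13 → n
p(15): 7·15+25=130≡0 → a
n(13): 7·13+25=116≡12 → m
z(25): 7·25+25=200≡18 → s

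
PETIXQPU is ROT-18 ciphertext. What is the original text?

XMBQFYXC

P(15): 15−18=-3≡23 → X
E(4): 4−18=-14≡12 → M
T(19): 19−18=1 → B
I(8): 8−18=-10≡16 → Q
X(23): 23−18=5 → F
Q(16): 16−18=-2≡24 → Y
P(15): 15−18=-3≡23 → X
U(20): 20−18=2 → C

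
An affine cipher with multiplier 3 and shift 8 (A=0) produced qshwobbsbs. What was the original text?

The inverse of 3 mod 26 is 9, since 3·9=27≡1. Apply D(y)=9·(y−8) mod 26:
q(16): 9·(16−8)=72≡20 → u
s(18): 9·(18−8)=90≡12 → m
h(7): 9·(7−8)=-9≡17 → r
w(22): 9·(22−8)=126≡22 → w
o(14): 9·(14−8)=54≡2 → c
b(1): 9·(1−8)=-63≡15 → p
b(1): 9·(1−8)=-63≡15 → p
s(18): 9·(18−8)=90≡12 → m
b(1): 9·(1−8)=-63≡15 → p
s(18): 9·(18−8)=90≡12 → m

umrwcppmpm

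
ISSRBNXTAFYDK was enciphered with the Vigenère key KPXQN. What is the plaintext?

YDVBODIWKSOON

Repeat the key across the ciphertext: KPXQNKPXQNKPX
I(8)−K(10): -2≡24 → Y
S(18)−P(15): 3 → D
S(18)−X(23): -5≡21 → V
R(17)−Q(16): 1 → B
B(1)−N(13): -12≡14 → O
N(13)−K(10): 3 → D
X(23)−P(15): 8 → I
T(19)−X(23): -4≡22 → W
A(0)−Q(16): -16≡10 → K
F(5)−N(13): -8≡18 → S
Y(24)−K(10): 14 → O
D(3)−P(15): -12≡14 → O
K(10)−X(23): -13≡13 → N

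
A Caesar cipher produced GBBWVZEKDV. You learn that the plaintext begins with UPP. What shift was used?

12

From the crib: G(6)−U(20)=-14≡12, so the shift is 12.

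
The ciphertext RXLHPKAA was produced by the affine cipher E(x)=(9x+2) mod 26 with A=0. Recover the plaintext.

TLBPNYUU

The inverse of 9 mod 26 is 3, since 9·3=27≡1. Apply D(y)=3·(y−2) mod 26:
R(17): 3·(17−2)=45≡19 → T
X(23): 3·(23−2)=63≡11 → L
L(11): 3·(11−2)=27≡1 → B
H(7): 3·(7−2)=15 → P
P(15): 3·(15−2)=39≡13 → N
K(10): 3·(10−2)=24 → Y
A(0): 3·(0−2)=-6≡20 → U
A(0): 3·(0−2)=-6≡20 → U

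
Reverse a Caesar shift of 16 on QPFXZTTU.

Q(16): 16−16=0 → A
P(15): 15−16=-1≡25 → Z
F(5): 5−16=-11≡15 → P
X(23): 23−16=7 → H
Z(25): 25−16=9 → J
T(19): 19−16=3 → D
T(19): 19−16=3 → D
U(20): 20−16=4 → E

AZPHJDDE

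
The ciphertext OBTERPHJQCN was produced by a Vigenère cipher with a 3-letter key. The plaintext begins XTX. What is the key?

RIW

Subtract each crib letter from the matching ciphertext letter (mod 26):
O(14)−X(23)=-9≡17 → R
B(1)−T(19)=-18≡8 → I
T(19)−X(23)=-4≡22 → W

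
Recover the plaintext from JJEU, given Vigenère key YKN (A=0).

LZRW

Repeat the key across the ciphertext: YKNY
J(9)−Y(24): -15≡11 → L
J(9)−K(10): -1≡25 → Z
E(4)−N(13): -9≡17 → R
U(20)−Y(24): -4≡22 → W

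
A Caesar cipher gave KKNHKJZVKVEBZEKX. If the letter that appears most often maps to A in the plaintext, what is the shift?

10

The most frequent ciphertext letter is K (appears 5 times).
K is position 10; A is position 0.
Shift = 10.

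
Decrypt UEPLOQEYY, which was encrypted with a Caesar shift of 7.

U(20): 20−7=13 → N
E(4): 4−7=-3≡23 → X
P(15): 15−7=8 → I
L(11): 11−7=4 → E
O(14): 14−7=7 → H
Q(16): 16−7=9 → J
E(4): 4−7=-3≡23 → X
Y(24): 24−7=17 → R
Y(24): 24−7=17 → R

NXIEHJXRR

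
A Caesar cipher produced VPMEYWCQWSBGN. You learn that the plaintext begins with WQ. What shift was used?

25

From the crib: V(21)−W(22)=-1≡25, so the shift is 25.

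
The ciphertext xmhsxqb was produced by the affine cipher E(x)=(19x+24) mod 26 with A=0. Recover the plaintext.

The inverse of 19 mod 26 is 11, since 19·11=209≡1. Apply D(y)=11·(y−24) mod 26:
x(23): 11·(23−24)=-11≡15 → p
m(12): 11·(12−24)=-132≡24 → y
h(7): 11·(7−24)=-187≡21 → v
s(18): 11·(18−24)=-66≡12 → m
x(23): 11·(23−24)=-11≡15 → p
q(16): 11·(16−24)=-88≡16 → q
b(1): 11·(1−24)=-253≡7 → h

pyvmpqh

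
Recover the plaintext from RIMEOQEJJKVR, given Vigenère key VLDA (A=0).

WXJETFBJOZSR

Repeat the key across the ciphertext: VLDAVLDAVLDA
R(17)−V(21): -4≡22 → W
I(8)−L(11): -3≡23 → X
M(12)−D(3): 9 → J
E(4)−A(0): 4 → E
O(14)−V(21): -7≡19 → T
Q(16)−L(11): 5 → F
E(4)−D(3): 1 → B
J(9)−A(0): 9 → J
J(9)−V(21): -12≡14 → O
K(10)−L(11): -1≡25 → Z
V(21)−D(3): 18 → S
R(17)−A(0): 17 → R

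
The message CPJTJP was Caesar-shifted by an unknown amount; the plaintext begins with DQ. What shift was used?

25

From the crib: C(2)−D(3)=-1≡25, so the shift is 25.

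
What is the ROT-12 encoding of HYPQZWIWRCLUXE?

H(7): 7+12=19 → T
Y(24): 24+12=36≡10 → K
P(15): 15+12=27≡1 → B
Q(16): 16+12=28≡2 → C
Z(25): 25+12=37≡11 → L
W(22): 22+12=34≡8 → I
I(8): 8+12=20 → U
W(22): 22+12=34≡8 → I
R(17): 17+12=29≡3 → D
C(2): 2+12=14 → O
L(11): 11+12=23 → X
U(20): 20+12=32≡6 → G
X(23): 23+12=35≡9 → J
E(4): 4+12=16 → Q

TKBCLIUIDOXGJQ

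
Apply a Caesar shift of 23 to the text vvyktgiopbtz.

ssvhqdflmyqw

v(21): 21+23=44≡18 → s
v(21): 21+23=44≡18 → s
y(24): 24+23=47≡21 → v
k(10): 10+23=33≡7 → h
t(19): 19+23=42≡16 → q
g(6): 6+23=29≡3 → d
i(8): 8+23=31≡5 → f
o(14): 14+23=37≡11 → l
p(15): 15+23=38≡12 → m
b(1): 1+23=24 → y
t(19): 19+23=42≡16 → q
z(25): 25+23=48≡22 → w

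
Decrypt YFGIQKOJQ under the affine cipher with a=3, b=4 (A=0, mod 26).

YJSKECMTE

The inverse of 3 mod 26 is 9, since 3·9=27≡1. Apply D(y)=9·(y−4) mod 26:
Y(24): 9·(24−4)=180≡24 → Y
F(5): 9·(5−4)=9 → J
G(6): 9·(6−4)=18 → S
I(8): 9·(8−4)=36≡10 → K
Q(16): 9·(16−4)=108≡4 → E
K(10): 9·(10−4)=54≡2 → C
O(14): 9·(14−4)=90≡12 → M
J(9): 9·(9−4)=45≡19 → T
Q(16): 9·(16−4)=108≡4 → E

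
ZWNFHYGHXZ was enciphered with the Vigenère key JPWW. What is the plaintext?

QHRJYJKLOK

Repeat the key across the ciphertext: JPWWJPWWJP
Z(25)−J(9): 16 → Q
W(22)−P(15): 7 → H
N(13)−W(22): -9≡17 → R
F(5)−W(22): -17≡9 → J
H(7)−J(9): -2≡24 → Y
Y(24)−P(15): 9 → J
G(6)−W(22): -16≡10 → K
H(7)−W(22): -15≡11 → L
X(23)−J(9): 14 → O
Z(25)−P(15): 10 → K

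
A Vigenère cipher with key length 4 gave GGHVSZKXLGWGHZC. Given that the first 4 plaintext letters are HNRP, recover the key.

Subtract each crib letter from the matching ciphertext letter (mod 26):
G(6)−H(7)=-1≡25 → Z
G(6)−N(13)=-7≡19 → T
H(7)−R(17)=-10≡16 → Q
V(21)−P(15)=6 → G

ZTQG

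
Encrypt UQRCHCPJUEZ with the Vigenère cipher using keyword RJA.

LZRTQCGSUVI

Repeat the key across the message: RJARJARJARJ
U(20)+R(17): 37≡11 → L
Q(16)+J(9): 25 → Z
R(17)+A(0): 17 → R
C(2)+R(17): 19 → T
H(7)+J(9): 16 → Q
C(2)+A(0): 2 → C
P(15)+R(17): 32≡6 → G
J(9)+J(9): 18 → S
U(20)+A(0): 20 → U
E(4)+R(17): 21 → V
Z(25)+J(9): 34≡8 → I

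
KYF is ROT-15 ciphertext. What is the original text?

VJQ

K(10): 10−15=-5≡21 → V
Y(24): 24−15=9 → J
F(5): 5−15=-10≡16 → Q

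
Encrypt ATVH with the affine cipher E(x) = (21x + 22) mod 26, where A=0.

WFVN

A(0): 21·0+22=22 → W
T(19): 21·19+22=421≡5 → F
V(21): 21·21+22=463≡21 → V
H(7): 21·7+22=169≡13 → N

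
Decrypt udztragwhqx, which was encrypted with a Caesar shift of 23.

xgcwudjzkta

u(20): 20−23=-3≡23 → x
d(3): 3−23=-20≡6 → g
z(25): 25−23=2 → c
t(19): 19−23=-4≡22 → w
r(17): 17−23=-6≡20 → u
a(0): 0−23=-23≡3 → d
g(6): 6−23=-17≡9 → j
w(22): 22−23=-1≡25 → z
h(7): 7−23=-16≡10 → k
q(16): 16−23=-7≡19 → t
x(23): 23−23=0 → a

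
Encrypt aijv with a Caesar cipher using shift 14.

owxj

a(0): 0+14=14 → o
i(8): 8+14=22 → w
j(9): 9+14=23 → x
v(21): 21+14=35≡9 → j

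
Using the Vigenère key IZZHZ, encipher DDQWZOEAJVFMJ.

LCPDYWDZQUNLI

Repeat the key across the message: IZZHZIZZHZIZZ
D(3)+I(8): 11 → L
D(3)+Z(25): 28≡2 → C
Q(16)+Z(25): 41≡15 → P
W(22)+H(7): 29≡3 → D
Z(25)+Z(25): 50≡24 → Y
O(14)+I(8): 22 → W
E(4)+Z(25): 29≡3 → D
A(0)+Z(25): 25 → Z
J(9)+H(7): 16 → Q
V(21)+Z(25): 46≡20 → U
F(5)+I(8): 13 → N
M(12)+Z(25): 37≡11 → L
J(9)+Z(25): 34≡8 → I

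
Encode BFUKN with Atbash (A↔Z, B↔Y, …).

YUFPM

B(1) → Y(24)
F(5) → U(20)
U(20) → F(5)
K(10) → P(15)
N(13) → M(12)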